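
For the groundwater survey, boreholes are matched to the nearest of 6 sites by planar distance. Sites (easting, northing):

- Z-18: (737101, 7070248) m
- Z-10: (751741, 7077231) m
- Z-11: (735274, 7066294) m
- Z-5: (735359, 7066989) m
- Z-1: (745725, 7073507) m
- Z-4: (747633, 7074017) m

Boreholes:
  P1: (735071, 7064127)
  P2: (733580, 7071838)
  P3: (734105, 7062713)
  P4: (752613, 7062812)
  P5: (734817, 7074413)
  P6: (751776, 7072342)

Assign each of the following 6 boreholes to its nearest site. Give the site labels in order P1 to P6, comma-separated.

Z-11, Z-18, Z-11, Z-4, Z-18, Z-4

P1 → Z-11 (d²=4737098.00)
P2 → Z-18 (d²=14925541.00)
P3 → Z-11 (d²=14190122.00)
P4 → Z-4 (d²=150352425.00)
P5 → Z-18 (d²=22563881.00)
P6 → Z-4 (d²=19970074.00)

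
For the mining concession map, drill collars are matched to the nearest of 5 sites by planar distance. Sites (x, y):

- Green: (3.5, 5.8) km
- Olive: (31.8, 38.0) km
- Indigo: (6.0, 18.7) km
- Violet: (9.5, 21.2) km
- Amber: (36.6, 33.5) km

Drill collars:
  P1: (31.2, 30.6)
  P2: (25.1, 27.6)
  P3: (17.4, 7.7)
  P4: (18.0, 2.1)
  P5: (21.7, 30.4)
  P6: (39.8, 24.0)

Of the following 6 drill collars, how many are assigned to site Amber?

P1 → Amber
P2 → Olive
P3 → Green
P4 → Green
P5 → Olive
P6 → Amber
2 of the 6 go to Amber.

2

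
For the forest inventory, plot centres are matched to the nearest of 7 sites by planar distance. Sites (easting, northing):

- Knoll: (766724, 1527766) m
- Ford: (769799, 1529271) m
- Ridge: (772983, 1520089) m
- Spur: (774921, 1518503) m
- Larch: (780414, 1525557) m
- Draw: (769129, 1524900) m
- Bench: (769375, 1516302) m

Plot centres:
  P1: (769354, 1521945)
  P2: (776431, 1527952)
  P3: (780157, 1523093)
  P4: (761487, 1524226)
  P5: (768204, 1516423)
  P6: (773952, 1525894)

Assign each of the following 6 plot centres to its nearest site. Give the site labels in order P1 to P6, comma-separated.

P1 → Draw (d²=8782650.00)
P2 → Larch (d²=21600314.00)
P3 → Larch (d²=6137345.00)
P4 → Knoll (d²=39957769.00)
P5 → Bench (d²=1385882.00)
P6 → Draw (d²=24249365.00)

Draw, Larch, Larch, Knoll, Bench, Draw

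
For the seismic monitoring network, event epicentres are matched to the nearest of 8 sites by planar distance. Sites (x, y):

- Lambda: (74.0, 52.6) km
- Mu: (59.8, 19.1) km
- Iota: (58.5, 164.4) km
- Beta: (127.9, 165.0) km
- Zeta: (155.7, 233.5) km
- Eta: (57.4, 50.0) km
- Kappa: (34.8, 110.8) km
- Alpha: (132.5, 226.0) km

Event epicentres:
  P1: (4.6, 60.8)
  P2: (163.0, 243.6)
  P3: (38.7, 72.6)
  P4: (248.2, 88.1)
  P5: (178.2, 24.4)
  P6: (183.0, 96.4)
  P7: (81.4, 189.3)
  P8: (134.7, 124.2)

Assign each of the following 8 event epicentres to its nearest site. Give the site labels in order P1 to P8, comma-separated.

Eta, Zeta, Eta, Beta, Lambda, Beta, Iota, Beta

P1 → Eta (d²=2904.48)
P2 → Zeta (d²=155.30)
P3 → Eta (d²=860.45)
P4 → Beta (d²=20385.70)
P5 → Lambda (d²=11652.88)
P6 → Beta (d²=7741.97)
P7 → Iota (d²=1144.42)
P8 → Beta (d²=1710.88)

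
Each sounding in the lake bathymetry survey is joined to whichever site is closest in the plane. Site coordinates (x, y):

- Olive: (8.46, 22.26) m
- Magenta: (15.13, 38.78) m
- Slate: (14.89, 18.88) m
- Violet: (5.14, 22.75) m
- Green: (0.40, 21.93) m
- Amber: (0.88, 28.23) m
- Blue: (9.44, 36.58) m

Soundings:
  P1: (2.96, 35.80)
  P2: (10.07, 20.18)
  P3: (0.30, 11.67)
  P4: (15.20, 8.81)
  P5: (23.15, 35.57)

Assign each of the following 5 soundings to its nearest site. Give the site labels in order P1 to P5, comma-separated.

Blue, Olive, Green, Slate, Magenta

P1 → Blue (d²=42.60)
P2 → Olive (d²=6.92)
P3 → Green (d²=105.28)
P4 → Slate (d²=101.50)
P5 → Magenta (d²=74.62)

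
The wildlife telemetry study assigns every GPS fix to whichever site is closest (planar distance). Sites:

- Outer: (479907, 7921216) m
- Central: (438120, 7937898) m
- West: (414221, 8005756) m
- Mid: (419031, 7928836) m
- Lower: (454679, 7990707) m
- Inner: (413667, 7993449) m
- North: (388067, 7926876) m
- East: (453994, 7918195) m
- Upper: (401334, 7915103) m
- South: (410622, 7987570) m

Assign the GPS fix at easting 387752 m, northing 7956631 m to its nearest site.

Squared distances to each site:
Outer: 9746766250.000; Central: 2887860713.000; West: 3113873586.000; Mid: 1750937866.000; Lower: 5640397105.000; Inner: 2027152349.000; North: 885459250.000; East: 5865328660.000; Upper: 1909045508.000; South: 1480258621.000.
Minimum at North.

North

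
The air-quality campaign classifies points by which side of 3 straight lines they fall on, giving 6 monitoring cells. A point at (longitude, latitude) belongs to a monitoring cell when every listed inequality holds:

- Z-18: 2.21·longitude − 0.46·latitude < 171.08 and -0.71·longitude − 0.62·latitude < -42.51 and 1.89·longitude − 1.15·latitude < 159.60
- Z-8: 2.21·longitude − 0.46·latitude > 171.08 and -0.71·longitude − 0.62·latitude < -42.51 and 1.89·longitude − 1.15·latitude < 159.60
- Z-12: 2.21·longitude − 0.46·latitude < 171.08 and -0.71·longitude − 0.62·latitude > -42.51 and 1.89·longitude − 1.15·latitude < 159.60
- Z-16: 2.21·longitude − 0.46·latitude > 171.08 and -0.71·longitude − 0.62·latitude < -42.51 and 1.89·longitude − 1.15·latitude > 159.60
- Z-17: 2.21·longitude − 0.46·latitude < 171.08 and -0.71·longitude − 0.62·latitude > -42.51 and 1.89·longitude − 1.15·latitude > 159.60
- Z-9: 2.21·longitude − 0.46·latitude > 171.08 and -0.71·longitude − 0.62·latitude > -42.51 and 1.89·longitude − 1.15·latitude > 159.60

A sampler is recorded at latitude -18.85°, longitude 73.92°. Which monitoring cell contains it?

2.21·73.92 − 0.46·-18.85 = 172.034, which is > 171.08
-0.71·73.92 − 0.62·-18.85 = -40.796, which is > -42.51
1.89·73.92 − 1.15·-18.85 = 161.386, which is > 159.60
This sign pattern matches Z-9.

Z-9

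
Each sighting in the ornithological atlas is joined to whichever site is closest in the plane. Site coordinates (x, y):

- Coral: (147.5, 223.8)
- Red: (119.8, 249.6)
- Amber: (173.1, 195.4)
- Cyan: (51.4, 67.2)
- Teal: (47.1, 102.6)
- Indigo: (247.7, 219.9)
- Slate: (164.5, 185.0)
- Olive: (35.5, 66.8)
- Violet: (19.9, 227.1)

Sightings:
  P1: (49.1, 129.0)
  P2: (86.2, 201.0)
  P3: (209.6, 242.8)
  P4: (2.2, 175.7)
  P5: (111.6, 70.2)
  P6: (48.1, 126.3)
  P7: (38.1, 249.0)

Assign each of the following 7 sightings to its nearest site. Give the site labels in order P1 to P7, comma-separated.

P1 → Teal (d²=700.96)
P2 → Red (d²=3490.92)
P3 → Indigo (d²=1976.02)
P4 → Violet (d²=2955.25)
P5 → Cyan (d²=3633.04)
P6 → Teal (d²=562.69)
P7 → Violet (d²=810.85)

Teal, Red, Indigo, Violet, Cyan, Teal, Violet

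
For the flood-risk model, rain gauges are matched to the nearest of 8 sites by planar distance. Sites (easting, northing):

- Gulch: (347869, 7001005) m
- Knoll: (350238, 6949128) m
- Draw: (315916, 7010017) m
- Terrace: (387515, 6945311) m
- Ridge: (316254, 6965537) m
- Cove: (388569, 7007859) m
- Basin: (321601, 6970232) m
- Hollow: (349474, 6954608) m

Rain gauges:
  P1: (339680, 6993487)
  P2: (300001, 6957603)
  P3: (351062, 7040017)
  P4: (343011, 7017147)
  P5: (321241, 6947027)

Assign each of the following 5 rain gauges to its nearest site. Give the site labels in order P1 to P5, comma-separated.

Gulch, Ridge, Gulch, Gulch, Ridge

P1 → Gulch (d²=123580045.00)
P2 → Ridge (d²=327108365.00)
P3 → Gulch (d²=1532131393.00)
P4 → Gulch (d²=284164328.00)
P5 → Ridge (d²=367490269.00)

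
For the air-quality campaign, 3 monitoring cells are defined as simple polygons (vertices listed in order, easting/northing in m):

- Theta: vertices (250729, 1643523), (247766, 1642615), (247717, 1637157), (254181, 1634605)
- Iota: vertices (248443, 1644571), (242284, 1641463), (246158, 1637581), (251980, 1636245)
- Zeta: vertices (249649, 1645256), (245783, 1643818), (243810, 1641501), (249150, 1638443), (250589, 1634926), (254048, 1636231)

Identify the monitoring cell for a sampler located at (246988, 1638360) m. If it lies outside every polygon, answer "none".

Iota

Cast a ray rightward from (246988, 1638360). For each polygon, the edges (by vertex number in listed order) whose endpoints lie on opposite sides of northing = 1638360, where each meets that height, and whether that is right or left of the point:
Theta: 2–3 at easting≈247727.8 (right), 4–1 at easting≈252727.5 (right) → 2 crossings.
Iota: 2–3 at easting≈245380.6 (left), 4–1 at easting≈251081.5 (right) → 1 crossing.
Zeta: 4–5 at easting≈249184.0 (right), 6–1 at easting≈253010.3 (right) → 2 crossings.
Only Iota has an odd count, so the point is inside Iota.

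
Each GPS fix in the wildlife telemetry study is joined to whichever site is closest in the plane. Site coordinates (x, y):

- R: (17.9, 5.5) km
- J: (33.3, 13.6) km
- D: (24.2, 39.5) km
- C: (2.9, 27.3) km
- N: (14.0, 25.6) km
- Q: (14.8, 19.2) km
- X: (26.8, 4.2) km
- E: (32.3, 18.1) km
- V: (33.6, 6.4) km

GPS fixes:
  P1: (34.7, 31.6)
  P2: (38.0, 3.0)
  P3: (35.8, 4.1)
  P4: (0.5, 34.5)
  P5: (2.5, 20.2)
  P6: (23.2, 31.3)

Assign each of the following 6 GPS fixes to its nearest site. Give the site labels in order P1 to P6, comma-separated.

P1 → D (d²=172.66)
P2 → V (d²=30.92)
P3 → V (d²=10.13)
P4 → C (d²=57.60)
P5 → C (d²=50.57)
P6 → D (d²=68.24)

D, V, V, C, C, D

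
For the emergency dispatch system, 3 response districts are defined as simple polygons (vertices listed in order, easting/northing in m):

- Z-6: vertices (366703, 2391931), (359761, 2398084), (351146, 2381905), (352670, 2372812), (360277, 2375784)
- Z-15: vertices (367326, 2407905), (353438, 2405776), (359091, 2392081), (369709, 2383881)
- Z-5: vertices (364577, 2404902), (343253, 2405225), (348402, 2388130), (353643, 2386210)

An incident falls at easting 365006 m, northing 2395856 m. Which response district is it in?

Cast a ray rightward from (365006, 2395856). For each polygon, the edges (by vertex number in listed order) whose endpoints lie on opposite sides of northing = 2395856, where each meets that height, and whether that is right or left of the point:
Z-6: 1–2 at easting≈362274.7 (left), 2–3 at easting≈358574.6 (left) → 0 crossings.
Z-15: 2–3 at easting≈357532.8 (left), 4–1 at easting≈368521.2 (right) → 1 crossing.
Z-5: 2–3 at easting≈346074.9 (left), 4–1 at easting≈359285.5 (left) → 0 crossings.
Only Z-15 has an odd count, so the point is inside Z-15.

Z-15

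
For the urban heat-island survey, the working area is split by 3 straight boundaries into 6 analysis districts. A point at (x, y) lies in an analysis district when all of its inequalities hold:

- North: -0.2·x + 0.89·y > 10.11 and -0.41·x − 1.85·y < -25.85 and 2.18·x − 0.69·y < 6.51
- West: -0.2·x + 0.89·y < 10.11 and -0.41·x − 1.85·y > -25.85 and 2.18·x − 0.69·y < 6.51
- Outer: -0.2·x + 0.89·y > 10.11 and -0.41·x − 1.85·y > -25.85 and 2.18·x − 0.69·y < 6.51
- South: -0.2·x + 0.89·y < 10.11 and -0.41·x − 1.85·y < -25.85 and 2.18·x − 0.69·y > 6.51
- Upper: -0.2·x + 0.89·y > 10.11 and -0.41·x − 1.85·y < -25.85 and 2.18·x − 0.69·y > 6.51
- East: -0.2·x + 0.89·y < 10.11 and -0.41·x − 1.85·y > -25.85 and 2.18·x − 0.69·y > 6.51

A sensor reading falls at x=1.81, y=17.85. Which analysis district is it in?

North

-0.2·1.81 + 0.89·17.85 = 15.525, which is > 10.11
-0.41·1.81 − 1.85·17.85 = -33.765, which is < -25.85
2.18·1.81 − 0.69·17.85 = -8.371, which is < 6.51
This sign pattern matches North.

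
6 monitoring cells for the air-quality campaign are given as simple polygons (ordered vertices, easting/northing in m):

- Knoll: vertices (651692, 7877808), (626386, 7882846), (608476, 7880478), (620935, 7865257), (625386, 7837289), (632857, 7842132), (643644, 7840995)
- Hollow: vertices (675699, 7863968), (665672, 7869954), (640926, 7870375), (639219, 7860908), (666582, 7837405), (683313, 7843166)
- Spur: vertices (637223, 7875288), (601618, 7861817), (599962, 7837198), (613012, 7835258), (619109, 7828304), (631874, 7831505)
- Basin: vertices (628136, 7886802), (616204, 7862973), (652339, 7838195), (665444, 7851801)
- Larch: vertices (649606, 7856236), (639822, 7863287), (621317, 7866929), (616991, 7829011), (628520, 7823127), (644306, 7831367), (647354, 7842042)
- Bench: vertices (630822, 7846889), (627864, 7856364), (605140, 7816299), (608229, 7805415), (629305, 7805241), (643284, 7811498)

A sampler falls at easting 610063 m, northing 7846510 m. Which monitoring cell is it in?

Spur

Cast a ray rightward from (610063, 7846510). For each polygon, the edges (by vertex number in listed order) whose endpoints lie on opposite sides of northing = 7846510, where each meets that height, and whether that is right or left of the point:
Knoll: 4–5 at easting≈623918.5 (right), 7–1 at easting≈644849.7 (right) → 2 crossings.
Hollow: 4–5 at easting≈655981.6 (right), 6–1 at easting≈682089.0 (right) → 2 crossings.
Spur: 2–3 at easting≈600588.4 (left), 6–1 at easting≈633707.2 (right) → 1 crossing.
Basin: 2–3 at easting≈640212.8 (right), 3–4 at easting≈660347.8 (right) → 2 crossings.
Larch: 3–4 at easting≈618987.4 (right), 7–1 at easting≈648062.9 (right) → 2 crossings.
Bench: 2–3 at easting≈622275.0 (right), 6–1 at easting≈630955.5 (right) → 2 crossings.
Only Spur has an odd count, so the point is inside Spur.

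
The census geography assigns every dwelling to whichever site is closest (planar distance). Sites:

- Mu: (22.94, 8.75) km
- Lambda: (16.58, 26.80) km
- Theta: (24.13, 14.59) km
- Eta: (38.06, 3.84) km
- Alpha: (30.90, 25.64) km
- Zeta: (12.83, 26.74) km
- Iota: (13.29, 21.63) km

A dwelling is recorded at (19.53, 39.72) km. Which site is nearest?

Squared distances to each site:
Mu: 970.769; Lambda: 175.629; Theta: 652.677; Eta: 1630.735; Alpha: 327.523; Zeta: 213.370; Iota: 366.186.
Minimum at Lambda.

Lambda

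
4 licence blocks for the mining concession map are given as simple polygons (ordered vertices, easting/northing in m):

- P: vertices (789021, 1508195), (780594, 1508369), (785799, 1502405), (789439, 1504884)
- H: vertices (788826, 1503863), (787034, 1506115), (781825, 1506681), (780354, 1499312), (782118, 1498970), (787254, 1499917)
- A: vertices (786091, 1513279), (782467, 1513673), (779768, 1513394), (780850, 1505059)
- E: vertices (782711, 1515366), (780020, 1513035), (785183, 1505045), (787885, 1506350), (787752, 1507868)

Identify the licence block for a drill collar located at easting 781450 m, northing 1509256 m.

A

Cast a ray rightward from (781450, 1509256). For each polygon, the edges (by vertex number in listed order) whose endpoints lie on opposite sides of northing = 1509256, where each meets that height, and whether that is right or left of the point:
P: no edge straddles that height → 0 crossings.
H: no edge straddles that height → 0 crossings.
A: 3–4 at easting≈780305.2 (left), 4–1 at easting≈783526.0 (right) → 1 crossing.
E: 2–3 at easting≈782461.9 (right), 5–1 at easting≈786818.8 (right) → 2 crossings.
Only A has an odd count, so the point is inside A.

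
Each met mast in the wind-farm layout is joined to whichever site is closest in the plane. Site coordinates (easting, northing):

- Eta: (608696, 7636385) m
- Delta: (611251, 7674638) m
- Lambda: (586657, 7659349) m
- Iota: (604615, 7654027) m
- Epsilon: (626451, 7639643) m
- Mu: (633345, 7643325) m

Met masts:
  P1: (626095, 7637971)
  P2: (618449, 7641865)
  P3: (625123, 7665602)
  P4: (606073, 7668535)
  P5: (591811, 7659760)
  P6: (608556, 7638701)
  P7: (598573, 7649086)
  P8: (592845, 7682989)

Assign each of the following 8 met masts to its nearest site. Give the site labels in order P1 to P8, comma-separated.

Epsilon, Epsilon, Delta, Delta, Lambda, Eta, Iota, Delta

P1 → Epsilon (d²=2922320.00)
P2 → Epsilon (d²=68969288.00)
P3 → Delta (d²=274081680.00)
P4 → Delta (d²=64058293.00)
P5 → Lambda (d²=26732637.00)
P6 → Eta (d²=5383456.00)
P7 → Iota (d²=60919245.00)
P8 → Delta (d²=408520037.00)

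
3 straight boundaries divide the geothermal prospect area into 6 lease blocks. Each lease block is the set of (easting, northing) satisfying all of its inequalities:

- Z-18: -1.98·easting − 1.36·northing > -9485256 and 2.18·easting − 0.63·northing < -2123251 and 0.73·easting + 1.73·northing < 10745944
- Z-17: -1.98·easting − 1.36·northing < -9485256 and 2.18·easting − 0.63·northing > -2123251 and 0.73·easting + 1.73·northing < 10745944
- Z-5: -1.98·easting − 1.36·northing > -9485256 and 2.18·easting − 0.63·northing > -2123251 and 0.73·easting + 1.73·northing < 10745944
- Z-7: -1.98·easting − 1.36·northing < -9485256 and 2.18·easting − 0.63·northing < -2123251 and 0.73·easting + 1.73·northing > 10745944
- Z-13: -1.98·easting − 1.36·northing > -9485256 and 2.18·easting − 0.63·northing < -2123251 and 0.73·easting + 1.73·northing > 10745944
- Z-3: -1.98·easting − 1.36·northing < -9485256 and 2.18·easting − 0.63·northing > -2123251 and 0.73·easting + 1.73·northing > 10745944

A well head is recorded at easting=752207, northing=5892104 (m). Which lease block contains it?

-1.98·752207 − 1.36·5892104 = -9502631.300, which is < -9485256
2.18·752207 − 0.63·5892104 = -2072214.260, which is > -2123251
0.73·752207 + 1.73·5892104 = 10742451.030, which is < 10745944
This sign pattern matches Z-17.

Z-17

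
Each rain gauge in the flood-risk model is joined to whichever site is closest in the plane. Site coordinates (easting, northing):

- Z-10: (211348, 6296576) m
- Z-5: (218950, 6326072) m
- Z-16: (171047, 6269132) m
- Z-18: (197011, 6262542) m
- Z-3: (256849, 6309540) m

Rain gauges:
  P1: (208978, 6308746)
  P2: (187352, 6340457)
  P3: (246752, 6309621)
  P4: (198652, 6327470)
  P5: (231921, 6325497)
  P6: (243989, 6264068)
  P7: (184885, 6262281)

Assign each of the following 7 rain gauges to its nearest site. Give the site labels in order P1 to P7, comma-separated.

Z-10, Z-5, Z-3, Z-5, Z-5, Z-10, Z-18

P1 → Z-10 (d²=153725800.00)
P2 → Z-5 (d²=1205361829.00)
P3 → Z-3 (d²=101955970.00)
P4 → Z-5 (d²=413963208.00)
P5 → Z-5 (d²=168577466.00)
P6 → Z-10 (d²=2122204945.00)
P7 → Z-18 (d²=147107997.00)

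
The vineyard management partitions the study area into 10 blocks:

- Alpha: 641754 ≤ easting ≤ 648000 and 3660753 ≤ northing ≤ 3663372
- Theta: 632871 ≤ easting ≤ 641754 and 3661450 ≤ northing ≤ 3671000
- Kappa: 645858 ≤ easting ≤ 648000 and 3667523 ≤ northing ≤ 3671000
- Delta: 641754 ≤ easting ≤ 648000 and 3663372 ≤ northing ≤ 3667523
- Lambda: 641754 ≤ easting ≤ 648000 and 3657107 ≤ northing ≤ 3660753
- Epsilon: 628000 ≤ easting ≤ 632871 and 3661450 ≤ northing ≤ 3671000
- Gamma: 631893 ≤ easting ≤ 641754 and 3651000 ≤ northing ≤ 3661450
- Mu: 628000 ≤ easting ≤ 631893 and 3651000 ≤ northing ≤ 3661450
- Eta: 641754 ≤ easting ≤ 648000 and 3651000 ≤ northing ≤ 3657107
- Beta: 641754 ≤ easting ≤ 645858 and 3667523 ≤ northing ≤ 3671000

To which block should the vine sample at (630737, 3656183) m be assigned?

The point has easting = 630737 and northing = 3656183.
Only Mu satisfies 628000 ≤ easting ≤ 631893 and 3651000 ≤ northing ≤ 3661450.

Mu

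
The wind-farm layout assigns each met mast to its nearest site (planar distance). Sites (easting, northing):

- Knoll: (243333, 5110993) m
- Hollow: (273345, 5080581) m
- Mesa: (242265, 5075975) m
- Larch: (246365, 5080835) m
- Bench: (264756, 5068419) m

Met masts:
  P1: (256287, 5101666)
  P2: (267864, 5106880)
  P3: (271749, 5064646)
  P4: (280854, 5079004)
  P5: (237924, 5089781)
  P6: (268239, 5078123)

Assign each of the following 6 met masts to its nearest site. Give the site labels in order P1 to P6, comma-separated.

P1 → Knoll (d²=254799045.00)
P2 → Knoll (d²=618686730.00)
P3 → Bench (d²=63137578.00)
P4 → Hollow (d²=58872010.00)
P5 → Larch (d²=151281397.00)
P6 → Hollow (d²=32113000.00)

Knoll, Knoll, Bench, Hollow, Larch, Hollow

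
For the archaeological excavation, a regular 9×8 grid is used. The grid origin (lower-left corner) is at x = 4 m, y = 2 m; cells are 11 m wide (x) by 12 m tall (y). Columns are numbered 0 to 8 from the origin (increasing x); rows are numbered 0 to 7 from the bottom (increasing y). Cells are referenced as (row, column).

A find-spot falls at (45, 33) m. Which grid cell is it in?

(2, 3)

Column index: ⌊(45 − 4) / 11⌋ = ⌊3.727⌋ = 3
Row offset from origin: ⌊(33 − 2) / 12⌋ = ⌊2.583⌋ = 2 → row 2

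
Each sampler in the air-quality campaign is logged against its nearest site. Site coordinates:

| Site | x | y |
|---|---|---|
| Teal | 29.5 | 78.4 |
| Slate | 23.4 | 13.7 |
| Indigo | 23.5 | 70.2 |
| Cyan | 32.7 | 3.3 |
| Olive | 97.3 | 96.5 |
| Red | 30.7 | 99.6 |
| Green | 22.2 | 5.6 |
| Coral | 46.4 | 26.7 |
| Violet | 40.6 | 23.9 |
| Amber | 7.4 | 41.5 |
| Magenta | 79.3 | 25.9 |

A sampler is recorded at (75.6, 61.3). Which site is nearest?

Squared distances to each site:
Teal: 2417.620; Slate: 4990.600; Indigo: 2793.620; Cyan: 5204.410; Olive: 1709.930; Red: 3482.900; Green: 5954.050; Coral: 2049.800; Violet: 2623.760; Amber: 5043.280; Magenta: 1266.850.
Minimum at Magenta.

Magenta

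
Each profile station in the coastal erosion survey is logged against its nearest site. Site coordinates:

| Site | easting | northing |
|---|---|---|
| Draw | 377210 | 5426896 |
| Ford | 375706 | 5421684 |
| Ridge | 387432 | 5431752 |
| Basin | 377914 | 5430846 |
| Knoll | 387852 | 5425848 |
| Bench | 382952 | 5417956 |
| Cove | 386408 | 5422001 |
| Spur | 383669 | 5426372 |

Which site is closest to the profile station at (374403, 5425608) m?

Squared distances to each site:
Draw: 9538193.000; Ford: 17095585.000; Ridge: 207503577.000; Basin: 39763765.000; Knoll: 180933201.000; Bench: 131638505.000; Cove: 157130474.000; Spur: 86442452.000.
Minimum at Draw.

Draw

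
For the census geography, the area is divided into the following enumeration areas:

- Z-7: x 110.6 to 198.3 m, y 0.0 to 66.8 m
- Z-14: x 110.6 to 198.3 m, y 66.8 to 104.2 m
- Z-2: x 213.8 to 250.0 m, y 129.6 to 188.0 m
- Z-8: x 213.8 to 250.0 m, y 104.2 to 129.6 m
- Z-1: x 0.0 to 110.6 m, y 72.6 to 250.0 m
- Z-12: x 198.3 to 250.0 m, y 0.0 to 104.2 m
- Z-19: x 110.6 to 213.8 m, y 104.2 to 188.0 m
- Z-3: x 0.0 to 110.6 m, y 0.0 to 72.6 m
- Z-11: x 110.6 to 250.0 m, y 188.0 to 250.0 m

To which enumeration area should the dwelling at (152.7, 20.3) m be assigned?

Z-7

The point has x = 152.7 and y = 20.3.
Only Z-7 satisfies 110.6 ≤ x ≤ 198.3 and 0.0 ≤ y ≤ 66.8.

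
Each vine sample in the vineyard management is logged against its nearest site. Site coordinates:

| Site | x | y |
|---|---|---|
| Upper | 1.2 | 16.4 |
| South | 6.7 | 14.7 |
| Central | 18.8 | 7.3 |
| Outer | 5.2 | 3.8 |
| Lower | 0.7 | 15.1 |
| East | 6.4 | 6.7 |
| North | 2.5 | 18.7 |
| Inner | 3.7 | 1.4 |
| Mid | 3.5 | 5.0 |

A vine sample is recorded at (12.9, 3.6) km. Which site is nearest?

Central

Squared distances to each site:
Upper: 300.730; South: 161.650; Central: 48.500; Outer: 59.330; Lower: 281.090; East: 51.860; North: 336.170; Inner: 89.480; Mid: 90.320.
Minimum at Central.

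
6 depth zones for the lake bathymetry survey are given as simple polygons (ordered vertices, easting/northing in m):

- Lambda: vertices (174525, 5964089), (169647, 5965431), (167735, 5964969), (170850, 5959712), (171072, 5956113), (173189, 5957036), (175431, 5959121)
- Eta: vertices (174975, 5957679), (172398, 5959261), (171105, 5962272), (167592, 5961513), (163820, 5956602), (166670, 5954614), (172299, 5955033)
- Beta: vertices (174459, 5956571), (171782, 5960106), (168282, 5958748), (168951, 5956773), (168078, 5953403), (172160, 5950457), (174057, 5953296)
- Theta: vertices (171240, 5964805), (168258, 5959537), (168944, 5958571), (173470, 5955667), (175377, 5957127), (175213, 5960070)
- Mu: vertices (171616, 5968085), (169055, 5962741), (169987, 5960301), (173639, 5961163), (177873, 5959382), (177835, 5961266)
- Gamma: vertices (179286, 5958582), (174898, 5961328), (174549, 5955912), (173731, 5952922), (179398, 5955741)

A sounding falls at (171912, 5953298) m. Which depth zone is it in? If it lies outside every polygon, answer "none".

Cast a ray rightward from (171912, 5953298). For each polygon, the edges (by vertex number in listed order) whose endpoints lie on opposite sides of northing = 5953298, where each meets that height, and whether that is right or left of the point:
Lambda: no edge straddles that height → 0 crossings.
Eta: no edge straddles that height → 0 crossings.
Beta: 5–6 at easting≈168223.5 (left), 7–1 at easting≈174057.2 (right) → 1 crossing.
Theta: no edge straddles that height → 0 crossings.
Mu: no edge straddles that height → 0 crossings.
Gamma: 3–4 at easting≈173833.9 (right), 4–5 at easting≈174486.9 (right) → 2 crossings.
Only Beta has an odd count, so the point is inside Beta.

Beta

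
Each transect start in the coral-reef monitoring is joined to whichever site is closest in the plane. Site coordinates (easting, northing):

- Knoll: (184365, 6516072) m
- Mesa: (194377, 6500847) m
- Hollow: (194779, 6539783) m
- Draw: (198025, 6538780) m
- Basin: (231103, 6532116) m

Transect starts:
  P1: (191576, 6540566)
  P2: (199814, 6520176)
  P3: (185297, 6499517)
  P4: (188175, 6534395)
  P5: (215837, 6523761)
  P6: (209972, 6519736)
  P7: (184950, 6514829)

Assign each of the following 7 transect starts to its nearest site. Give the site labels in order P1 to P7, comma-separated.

Hollow, Knoll, Mesa, Hollow, Basin, Draw, Knoll

P1 → Hollow (d²=10872298.00)
P2 → Knoll (d²=255514417.00)
P3 → Mesa (d²=84215300.00)
P4 → Hollow (d²=72643360.00)
P5 → Basin (d²=302856781.00)
P6 → Draw (d²=505404745.00)
P7 → Knoll (d²=1887274.00)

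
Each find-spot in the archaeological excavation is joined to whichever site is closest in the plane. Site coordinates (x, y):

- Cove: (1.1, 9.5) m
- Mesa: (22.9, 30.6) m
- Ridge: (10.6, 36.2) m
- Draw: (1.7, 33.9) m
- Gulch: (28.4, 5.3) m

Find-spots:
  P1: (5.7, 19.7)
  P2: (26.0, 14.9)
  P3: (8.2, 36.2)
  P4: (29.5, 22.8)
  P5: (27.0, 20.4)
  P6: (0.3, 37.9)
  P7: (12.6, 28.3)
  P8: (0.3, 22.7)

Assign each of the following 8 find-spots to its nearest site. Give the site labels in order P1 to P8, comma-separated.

Cove, Gulch, Ridge, Mesa, Mesa, Draw, Ridge, Draw

P1 → Cove (d²=125.20)
P2 → Gulch (d²=97.92)
P3 → Ridge (d²=5.76)
P4 → Mesa (d²=104.40)
P5 → Mesa (d²=120.85)
P6 → Draw (d²=17.96)
P7 → Ridge (d²=66.41)
P8 → Draw (d²=127.40)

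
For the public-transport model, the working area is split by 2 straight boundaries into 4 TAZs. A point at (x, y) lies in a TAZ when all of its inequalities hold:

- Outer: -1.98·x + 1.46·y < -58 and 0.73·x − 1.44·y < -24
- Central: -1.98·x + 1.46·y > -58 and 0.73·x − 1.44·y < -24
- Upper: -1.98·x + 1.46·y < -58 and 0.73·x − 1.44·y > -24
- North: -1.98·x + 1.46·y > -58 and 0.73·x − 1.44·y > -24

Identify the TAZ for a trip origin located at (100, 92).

Outer

-1.98·100 + 1.46·92 = -63.680, which is < -58
0.73·100 − 1.44·92 = -59.480, which is < -24
This sign pattern matches Outer.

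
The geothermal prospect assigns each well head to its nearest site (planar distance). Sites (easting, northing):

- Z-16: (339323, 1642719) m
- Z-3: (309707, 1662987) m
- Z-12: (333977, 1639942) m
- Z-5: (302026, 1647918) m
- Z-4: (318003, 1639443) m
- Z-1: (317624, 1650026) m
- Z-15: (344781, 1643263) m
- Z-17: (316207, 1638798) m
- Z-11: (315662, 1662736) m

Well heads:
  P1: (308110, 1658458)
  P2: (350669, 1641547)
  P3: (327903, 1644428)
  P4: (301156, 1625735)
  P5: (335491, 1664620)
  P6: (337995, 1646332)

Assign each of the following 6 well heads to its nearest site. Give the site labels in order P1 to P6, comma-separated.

P1 → Z-3 (d²=23062250.00)
P2 → Z-15 (d²=37613200.00)
P3 → Z-12 (d²=57017672.00)
P4 → Z-17 (d²=397174570.00)
P5 → Z-11 (d²=396738697.00)
P6 → Z-16 (d²=14817353.00)

Z-3, Z-15, Z-12, Z-17, Z-11, Z-16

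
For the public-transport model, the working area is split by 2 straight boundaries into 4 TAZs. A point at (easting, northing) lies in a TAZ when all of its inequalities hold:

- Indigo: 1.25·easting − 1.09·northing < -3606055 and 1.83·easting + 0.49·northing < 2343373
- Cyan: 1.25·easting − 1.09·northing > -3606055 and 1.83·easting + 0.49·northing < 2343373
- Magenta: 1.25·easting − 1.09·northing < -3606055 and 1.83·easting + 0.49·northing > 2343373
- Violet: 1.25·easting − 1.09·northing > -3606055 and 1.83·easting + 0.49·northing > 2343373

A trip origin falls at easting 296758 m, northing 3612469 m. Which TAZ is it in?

Cyan

1.25·296758 − 1.09·3612469 = -3566643.710, which is > -3606055
1.83·296758 + 0.49·3612469 = 2313176.950, which is < 2343373
This sign pattern matches Cyan.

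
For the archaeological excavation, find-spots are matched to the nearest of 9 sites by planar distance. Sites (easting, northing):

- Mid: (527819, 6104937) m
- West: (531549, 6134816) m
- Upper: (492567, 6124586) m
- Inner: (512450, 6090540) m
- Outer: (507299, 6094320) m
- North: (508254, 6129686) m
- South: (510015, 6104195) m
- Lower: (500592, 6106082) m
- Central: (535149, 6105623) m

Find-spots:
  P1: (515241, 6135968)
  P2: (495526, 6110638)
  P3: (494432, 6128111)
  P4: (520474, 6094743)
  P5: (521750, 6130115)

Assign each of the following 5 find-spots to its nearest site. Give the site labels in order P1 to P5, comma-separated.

North, Lower, Upper, Inner, West

P1 → North (d²=88281693.00)
P2 → Lower (d²=46421492.00)
P3 → Upper (d²=15903850.00)
P4 → Inner (d²=82049785.00)
P5 → West (d²=118119802.00)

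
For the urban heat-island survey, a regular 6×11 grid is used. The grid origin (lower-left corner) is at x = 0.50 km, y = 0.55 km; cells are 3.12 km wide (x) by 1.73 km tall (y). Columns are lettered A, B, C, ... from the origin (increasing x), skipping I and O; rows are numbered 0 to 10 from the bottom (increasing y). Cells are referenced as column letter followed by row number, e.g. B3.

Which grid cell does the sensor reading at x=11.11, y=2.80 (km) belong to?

Column index: ⌊(11.11 − 0.50) / 3.12⌋ = ⌊3.401⌋ = 3 → column D
Row offset from origin: ⌊(2.80 − 0.55) / 1.73⌋ = ⌊1.301⌋ = 1 → row 1

D1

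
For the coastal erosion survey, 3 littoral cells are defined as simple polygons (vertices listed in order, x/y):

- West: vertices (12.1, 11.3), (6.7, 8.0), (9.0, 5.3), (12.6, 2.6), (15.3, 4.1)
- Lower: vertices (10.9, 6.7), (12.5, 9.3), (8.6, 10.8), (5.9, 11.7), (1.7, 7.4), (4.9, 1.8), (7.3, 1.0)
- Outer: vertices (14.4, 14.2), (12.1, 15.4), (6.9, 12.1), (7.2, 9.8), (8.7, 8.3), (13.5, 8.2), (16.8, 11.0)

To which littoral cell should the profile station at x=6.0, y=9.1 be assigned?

Lower

Cast a ray rightward from (6.0, 9.1). For each polygon, the edges (by vertex number in listed order) whose endpoints lie on opposite sides of y = 9.1, where each meets that height, and whether that is right or left of the point:
West: 1–2 at x≈8.50 (right), 5–1 at x≈13.08 (right) → 2 crossings.
Lower: 1–2 at x≈12.38 (right), 4–5 at x≈3.36 (left) → 1 crossing.
Outer: 4–5 at x≈7.90 (right), 6–7 at x≈14.56 (right) → 2 crossings.
Only Lower has an odd count, so the point is inside Lower.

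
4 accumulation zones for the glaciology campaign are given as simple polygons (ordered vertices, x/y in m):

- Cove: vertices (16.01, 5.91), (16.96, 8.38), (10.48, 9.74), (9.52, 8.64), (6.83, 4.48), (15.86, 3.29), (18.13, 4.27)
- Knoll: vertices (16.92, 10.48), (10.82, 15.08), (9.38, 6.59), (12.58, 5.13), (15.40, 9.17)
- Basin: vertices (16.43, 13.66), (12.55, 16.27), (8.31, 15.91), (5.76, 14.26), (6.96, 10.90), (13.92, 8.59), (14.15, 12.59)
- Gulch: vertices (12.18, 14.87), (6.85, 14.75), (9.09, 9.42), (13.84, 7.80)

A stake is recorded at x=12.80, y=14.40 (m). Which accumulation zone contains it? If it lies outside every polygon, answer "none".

Basin

Cast a ray rightward from (12.80, 14.40). For each polygon, the edges (by vertex number in listed order) whose endpoints lie on opposite sides of y = 14.40, where each meets that height, and whether that is right or left of the point:
Cove: no edge straddles that height → 0 crossings.
Knoll: 1–2 at x≈11.722 (left), 2–3 at x≈10.705 (left) → 0 crossings.
Basin: 1–2 at x≈15.330 (right), 3–4 at x≈5.976 (left) → 1 crossing.
Gulch: 2–3 at x≈6.997 (left), 4–1 at x≈12.290 (left) → 0 crossings.
Only Basin has an odd count, so the point is inside Basin.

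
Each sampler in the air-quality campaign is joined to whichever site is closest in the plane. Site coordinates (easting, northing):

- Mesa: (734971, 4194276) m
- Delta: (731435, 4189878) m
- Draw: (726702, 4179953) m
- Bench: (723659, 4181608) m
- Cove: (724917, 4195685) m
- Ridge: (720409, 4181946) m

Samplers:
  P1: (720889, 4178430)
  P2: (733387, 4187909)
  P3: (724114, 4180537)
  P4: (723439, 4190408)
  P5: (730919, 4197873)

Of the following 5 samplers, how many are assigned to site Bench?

1

P1 → Ridge
P2 → Delta
P3 → Bench
P4 → Cove
P5 → Mesa
1 of the 5 goes to Bench.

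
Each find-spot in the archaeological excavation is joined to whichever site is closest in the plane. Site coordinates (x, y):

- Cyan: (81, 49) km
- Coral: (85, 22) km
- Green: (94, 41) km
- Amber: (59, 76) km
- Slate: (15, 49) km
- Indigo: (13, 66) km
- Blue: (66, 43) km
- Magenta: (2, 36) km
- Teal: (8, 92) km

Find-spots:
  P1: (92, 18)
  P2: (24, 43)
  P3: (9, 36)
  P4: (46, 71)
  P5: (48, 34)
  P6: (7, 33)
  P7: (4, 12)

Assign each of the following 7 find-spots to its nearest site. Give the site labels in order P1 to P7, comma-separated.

P1 → Coral (d²=65.00)
P2 → Slate (d²=117.00)
P3 → Magenta (d²=49.00)
P4 → Amber (d²=194.00)
P5 → Blue (d²=405.00)
P6 → Magenta (d²=34.00)
P7 → Magenta (d²=580.00)

Coral, Slate, Magenta, Amber, Blue, Magenta, Magenta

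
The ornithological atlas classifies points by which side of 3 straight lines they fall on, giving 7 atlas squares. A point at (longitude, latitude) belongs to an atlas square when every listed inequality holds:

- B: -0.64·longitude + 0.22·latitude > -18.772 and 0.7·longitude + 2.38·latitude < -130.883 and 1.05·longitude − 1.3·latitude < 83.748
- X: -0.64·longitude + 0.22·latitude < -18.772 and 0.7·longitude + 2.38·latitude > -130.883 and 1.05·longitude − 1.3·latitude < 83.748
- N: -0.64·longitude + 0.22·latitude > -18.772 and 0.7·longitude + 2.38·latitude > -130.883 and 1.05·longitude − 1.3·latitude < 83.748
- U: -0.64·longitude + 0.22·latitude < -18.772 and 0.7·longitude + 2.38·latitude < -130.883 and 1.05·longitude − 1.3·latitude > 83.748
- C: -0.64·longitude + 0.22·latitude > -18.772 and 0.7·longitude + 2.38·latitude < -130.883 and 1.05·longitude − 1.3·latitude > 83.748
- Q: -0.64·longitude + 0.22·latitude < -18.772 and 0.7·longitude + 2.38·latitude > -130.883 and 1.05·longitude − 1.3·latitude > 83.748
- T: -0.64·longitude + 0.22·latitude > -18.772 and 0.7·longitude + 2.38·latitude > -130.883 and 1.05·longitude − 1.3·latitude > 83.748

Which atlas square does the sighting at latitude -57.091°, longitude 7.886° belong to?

N

-0.64·7.886 + 0.22·-57.091 = -17.607, which is > -18.772
0.7·7.886 + 2.38·-57.091 = -130.356, which is > -130.883
1.05·7.886 − 1.3·-57.091 = 82.499, which is < 83.748
This sign pattern matches N.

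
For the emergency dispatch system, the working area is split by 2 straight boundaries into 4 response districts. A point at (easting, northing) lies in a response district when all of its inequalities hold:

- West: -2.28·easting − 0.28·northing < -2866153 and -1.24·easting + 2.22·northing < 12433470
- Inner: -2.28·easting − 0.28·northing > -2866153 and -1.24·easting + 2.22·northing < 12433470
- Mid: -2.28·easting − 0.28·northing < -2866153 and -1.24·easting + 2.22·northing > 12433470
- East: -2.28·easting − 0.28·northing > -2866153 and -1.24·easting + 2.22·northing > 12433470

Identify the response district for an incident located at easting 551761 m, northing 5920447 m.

Mid

-2.28·551761 − 0.28·5920447 = -2915740.240, which is < -2866153
-1.24·551761 + 2.22·5920447 = 12459208.700, which is > 12433470
This sign pattern matches Mid.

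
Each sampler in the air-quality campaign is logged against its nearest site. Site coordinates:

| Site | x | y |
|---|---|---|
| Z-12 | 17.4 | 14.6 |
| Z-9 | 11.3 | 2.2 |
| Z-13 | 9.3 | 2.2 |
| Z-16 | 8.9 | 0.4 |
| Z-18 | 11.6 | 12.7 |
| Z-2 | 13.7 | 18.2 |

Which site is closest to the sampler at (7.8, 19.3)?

Z-2

Squared distances to each site:
Z-12: 114.250; Z-9: 304.660; Z-13: 294.660; Z-16: 358.420; Z-18: 58.000; Z-2: 36.020.
Minimum at Z-2.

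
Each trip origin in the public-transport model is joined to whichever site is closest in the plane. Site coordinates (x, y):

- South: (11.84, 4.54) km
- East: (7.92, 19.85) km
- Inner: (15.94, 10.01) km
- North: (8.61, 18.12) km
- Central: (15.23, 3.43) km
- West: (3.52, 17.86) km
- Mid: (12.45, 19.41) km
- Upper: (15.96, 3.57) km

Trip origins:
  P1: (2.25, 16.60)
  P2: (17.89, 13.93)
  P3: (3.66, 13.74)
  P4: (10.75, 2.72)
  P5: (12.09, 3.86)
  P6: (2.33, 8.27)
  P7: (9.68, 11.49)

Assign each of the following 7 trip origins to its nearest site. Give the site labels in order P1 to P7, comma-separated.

P1 → West (d²=3.20)
P2 → Inner (d²=19.17)
P3 → West (d²=16.99)
P4 → South (d²=4.50)
P5 → South (d²=0.52)
P6 → West (d²=93.38)
P7 → Inner (d²=41.38)

West, Inner, West, South, South, West, Inner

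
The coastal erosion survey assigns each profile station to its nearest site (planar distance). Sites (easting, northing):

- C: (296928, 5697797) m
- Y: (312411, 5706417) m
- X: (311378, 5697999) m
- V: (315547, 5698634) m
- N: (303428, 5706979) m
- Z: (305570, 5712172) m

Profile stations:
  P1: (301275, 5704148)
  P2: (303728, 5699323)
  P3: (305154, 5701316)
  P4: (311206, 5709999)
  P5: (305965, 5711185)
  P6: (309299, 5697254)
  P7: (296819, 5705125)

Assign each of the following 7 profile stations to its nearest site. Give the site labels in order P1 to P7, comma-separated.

P1 → N (d²=12649970.00)
P2 → C (d²=48568676.00)
P3 → N (d²=35048645.00)
P4 → Y (d²=14282749.00)
P5 → Z (d²=1130194.00)
P6 → X (d²=4877266.00)
P7 → N (d²=47116197.00)

N, C, N, Y, Z, X, N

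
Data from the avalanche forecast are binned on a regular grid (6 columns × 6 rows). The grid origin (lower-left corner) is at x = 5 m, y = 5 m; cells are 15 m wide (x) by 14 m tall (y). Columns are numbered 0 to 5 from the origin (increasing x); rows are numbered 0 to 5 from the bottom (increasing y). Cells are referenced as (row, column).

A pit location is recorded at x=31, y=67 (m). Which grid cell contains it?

(4, 1)

Column index: ⌊(31 − 5) / 15⌋ = ⌊1.733⌋ = 1
Row offset from origin: ⌊(67 − 5) / 14⌋ = ⌊4.429⌋ = 4 → row 4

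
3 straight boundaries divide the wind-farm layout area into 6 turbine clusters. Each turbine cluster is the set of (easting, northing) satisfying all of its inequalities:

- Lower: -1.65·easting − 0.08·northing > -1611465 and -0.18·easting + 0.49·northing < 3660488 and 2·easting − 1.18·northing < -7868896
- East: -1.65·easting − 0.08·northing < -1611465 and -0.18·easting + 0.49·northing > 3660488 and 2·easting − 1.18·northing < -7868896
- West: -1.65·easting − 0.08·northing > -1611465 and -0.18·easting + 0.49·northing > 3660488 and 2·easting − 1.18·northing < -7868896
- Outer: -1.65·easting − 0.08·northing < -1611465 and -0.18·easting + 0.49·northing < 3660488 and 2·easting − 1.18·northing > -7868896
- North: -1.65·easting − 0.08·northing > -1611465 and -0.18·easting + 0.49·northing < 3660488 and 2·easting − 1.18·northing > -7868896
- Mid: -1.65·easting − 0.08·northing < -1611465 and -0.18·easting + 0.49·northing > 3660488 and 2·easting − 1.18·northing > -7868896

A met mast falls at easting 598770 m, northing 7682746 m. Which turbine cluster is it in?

-1.65·598770 − 0.08·7682746 = -1602590.180, which is > -1611465
-0.18·598770 + 0.49·7682746 = 3656766.940, which is < 3660488
2·598770 − 1.18·7682746 = -7868100.280, which is > -7868896
This sign pattern matches North.

North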